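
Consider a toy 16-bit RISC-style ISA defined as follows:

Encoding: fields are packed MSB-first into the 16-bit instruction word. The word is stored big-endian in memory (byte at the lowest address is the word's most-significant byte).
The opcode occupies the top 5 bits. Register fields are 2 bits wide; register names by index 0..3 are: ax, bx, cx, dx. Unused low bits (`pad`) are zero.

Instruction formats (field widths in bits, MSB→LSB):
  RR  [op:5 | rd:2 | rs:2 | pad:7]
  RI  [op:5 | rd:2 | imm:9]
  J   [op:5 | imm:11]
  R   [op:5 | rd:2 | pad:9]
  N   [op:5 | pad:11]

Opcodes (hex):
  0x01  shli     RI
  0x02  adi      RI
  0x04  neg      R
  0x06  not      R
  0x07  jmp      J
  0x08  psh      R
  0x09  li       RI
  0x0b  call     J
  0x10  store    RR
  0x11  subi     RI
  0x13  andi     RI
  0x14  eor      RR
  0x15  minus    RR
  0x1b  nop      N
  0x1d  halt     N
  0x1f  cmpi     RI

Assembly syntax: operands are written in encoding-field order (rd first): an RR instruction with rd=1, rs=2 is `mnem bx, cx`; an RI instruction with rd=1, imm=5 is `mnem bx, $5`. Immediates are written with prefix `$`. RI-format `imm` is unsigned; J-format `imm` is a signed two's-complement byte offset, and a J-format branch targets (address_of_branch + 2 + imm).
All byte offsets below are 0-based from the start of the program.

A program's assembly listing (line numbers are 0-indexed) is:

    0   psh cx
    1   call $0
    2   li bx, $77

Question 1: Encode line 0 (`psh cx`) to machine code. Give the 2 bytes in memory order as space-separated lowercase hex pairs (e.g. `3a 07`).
44 00

L0: psh op=0x8:5|rd=2:2|pad=0:9 ⇒ 0x4400 ⇒ big 44 00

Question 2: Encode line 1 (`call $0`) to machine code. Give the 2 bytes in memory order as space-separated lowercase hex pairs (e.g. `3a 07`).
58 00

1. call fields op=0xb:5|imm=0:11 → word 5800h → 58 00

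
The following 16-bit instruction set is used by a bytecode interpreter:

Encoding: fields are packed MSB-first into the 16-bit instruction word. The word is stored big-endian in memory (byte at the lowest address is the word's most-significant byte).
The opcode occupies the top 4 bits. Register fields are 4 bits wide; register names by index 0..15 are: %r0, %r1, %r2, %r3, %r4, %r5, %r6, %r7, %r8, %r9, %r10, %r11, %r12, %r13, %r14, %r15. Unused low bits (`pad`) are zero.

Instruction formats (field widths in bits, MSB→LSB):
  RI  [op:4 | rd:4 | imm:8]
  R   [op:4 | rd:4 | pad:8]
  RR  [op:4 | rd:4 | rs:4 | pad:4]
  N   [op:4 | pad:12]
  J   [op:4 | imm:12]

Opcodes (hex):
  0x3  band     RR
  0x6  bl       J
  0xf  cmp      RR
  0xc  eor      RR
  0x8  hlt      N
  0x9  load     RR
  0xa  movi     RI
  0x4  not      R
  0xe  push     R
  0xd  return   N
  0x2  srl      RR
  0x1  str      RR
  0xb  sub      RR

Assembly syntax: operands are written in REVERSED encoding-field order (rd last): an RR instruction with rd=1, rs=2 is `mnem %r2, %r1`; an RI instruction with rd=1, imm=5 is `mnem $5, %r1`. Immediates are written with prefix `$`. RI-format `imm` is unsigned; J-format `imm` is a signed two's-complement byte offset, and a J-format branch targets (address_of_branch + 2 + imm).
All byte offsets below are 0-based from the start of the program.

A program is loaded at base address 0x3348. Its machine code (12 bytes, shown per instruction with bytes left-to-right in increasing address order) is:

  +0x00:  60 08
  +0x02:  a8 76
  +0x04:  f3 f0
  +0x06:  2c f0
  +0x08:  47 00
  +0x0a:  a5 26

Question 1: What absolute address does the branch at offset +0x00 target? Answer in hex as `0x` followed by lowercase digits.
[00] 60 08 → 0x6008
  op=0x6008>>12=0x6 ⇒ bl (J)
  imm: (w>>0)&0xfff=0x8 → $8
  target = base 0x3348 + off 0x00 + 2 + imm 8 = 0x3352

0x3352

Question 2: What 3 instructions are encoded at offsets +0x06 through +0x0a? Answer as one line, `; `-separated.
srl %r15, %r12; not %r7; movi $38, %r5

[06] 2c f0 → 0x2cf0
  opcode bits[15:12]=0x2: srl/RR
  rd@[11:8]=0xc ⇒ %r12
  rs@[7:4]=0xf ⇒ %r15
[08] 47 00 → 0x4700
  opcode bits[15:12]=0x4: not/R
  rd@[11:8]=0x7 ⇒ %r7
[0a] a5 26 → 0xa526
  opcode bits[15:12]=0xa: movi/RI
  rd@[11:8]=0x5 ⇒ %r5
  imm@[7:0]=0x26 ⇒ $38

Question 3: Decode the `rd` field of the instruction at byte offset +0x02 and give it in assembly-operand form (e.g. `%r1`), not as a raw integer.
%r8

[02] a8 76 → 0xa876
  op=0xa876>>12=0xa ⇒ movi (RI)
  rd: (w>>8)&0xf=0x8 → %r8
  imm: (w>>0)&0xff=0x76 → $118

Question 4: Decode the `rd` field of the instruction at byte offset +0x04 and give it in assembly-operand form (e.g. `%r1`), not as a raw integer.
[04] f3 f0 → 0xf3f0
  op=0xf3f0>>12=0xf ⇒ cmp (RR)
  rd: (w>>8)&0xf=0x3 → %r3
  rs: (w>>4)&0xf=0xf → %r15

%r3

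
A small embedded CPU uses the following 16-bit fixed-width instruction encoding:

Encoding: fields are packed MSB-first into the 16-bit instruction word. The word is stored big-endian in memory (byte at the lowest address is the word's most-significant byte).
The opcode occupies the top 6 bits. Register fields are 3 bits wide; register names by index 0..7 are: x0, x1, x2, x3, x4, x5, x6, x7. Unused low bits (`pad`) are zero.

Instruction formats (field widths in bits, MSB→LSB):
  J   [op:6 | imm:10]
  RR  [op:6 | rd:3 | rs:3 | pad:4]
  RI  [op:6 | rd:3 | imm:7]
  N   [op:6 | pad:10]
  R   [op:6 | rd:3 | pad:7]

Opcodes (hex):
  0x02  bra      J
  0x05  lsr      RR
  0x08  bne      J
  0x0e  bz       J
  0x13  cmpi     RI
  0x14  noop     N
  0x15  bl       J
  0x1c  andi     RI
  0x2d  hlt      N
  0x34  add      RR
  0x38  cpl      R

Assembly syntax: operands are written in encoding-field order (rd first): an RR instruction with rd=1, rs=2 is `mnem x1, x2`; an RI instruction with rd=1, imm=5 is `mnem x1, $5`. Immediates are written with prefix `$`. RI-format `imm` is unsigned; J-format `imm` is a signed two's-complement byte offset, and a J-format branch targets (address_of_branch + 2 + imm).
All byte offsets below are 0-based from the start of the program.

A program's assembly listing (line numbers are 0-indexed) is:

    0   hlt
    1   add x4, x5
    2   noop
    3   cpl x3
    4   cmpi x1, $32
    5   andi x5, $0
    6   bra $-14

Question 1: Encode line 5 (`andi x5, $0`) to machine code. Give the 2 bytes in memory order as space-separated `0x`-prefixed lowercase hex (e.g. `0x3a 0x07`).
5. andi fields op=0x1c:6|rd=5:3|imm=0:7 → word 7280h → 72 80

0x72 0x80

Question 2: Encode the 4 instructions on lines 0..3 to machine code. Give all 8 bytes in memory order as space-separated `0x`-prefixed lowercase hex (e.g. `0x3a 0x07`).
0. hlt fields op=0x2d:6|pad=0:10 → word b400h → b4 00
1. add fields op=0x34:6|rd=4:3|rs=5:3|pad=0:4 → word d250h → d2 50
2. noop fields op=0x14:6|pad=0:10 → word 5000h → 50 00
3. cpl fields op=0x38:6|rd=3:3|pad=0:7 → word e180h → e1 80

0xb4 0x00 0xd2 0x50 0x50 0x00 0xe1 0x80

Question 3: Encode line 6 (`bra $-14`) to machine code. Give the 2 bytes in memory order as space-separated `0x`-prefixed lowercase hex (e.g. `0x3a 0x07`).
line 6 (bra): pack op=0x2:6|imm=-14:10 = 0x0bf2; big→ 0b f2

0x0b 0xf2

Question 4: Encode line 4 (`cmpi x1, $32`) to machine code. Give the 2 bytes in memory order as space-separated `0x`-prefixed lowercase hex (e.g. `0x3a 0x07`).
L4: cmpi op=0x13:6|rd=1:3|imm=32:7 ⇒ 0x4ca0 ⇒ big 4c a0

0x4c 0xa0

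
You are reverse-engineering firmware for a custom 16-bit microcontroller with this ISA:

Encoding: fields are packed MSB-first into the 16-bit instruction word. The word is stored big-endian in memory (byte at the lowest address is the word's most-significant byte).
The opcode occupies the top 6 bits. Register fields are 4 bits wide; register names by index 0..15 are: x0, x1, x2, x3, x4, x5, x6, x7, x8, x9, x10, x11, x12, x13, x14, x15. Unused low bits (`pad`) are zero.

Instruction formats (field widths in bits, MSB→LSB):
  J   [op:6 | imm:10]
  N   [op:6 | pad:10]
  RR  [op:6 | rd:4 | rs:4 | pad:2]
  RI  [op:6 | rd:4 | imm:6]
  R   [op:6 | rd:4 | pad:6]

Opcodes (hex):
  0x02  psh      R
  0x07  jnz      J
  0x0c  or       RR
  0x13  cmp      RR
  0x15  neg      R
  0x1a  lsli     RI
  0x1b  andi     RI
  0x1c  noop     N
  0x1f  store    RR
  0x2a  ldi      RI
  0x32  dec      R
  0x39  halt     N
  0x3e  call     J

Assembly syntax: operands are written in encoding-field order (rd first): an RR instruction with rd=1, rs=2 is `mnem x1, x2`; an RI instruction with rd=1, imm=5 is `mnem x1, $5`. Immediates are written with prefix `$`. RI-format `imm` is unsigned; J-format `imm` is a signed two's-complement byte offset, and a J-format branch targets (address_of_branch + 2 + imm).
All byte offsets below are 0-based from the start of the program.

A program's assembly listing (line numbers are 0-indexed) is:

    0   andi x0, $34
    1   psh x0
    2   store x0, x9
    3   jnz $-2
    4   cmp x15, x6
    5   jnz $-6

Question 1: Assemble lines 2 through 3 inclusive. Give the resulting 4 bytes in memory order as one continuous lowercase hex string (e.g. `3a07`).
2. store fields op=0x1f:6|rd=0:4|rs=9:4|pad=0:2 → word 7c24h → 7c 24
3. jnz fields op=0x7:6|imm=-2:10 → word 1ffeh → 1f fe

7c241ffe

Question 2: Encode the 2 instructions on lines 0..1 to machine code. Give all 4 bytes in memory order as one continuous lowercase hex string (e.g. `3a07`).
6c220800

line 0 (andi): pack op=0x1b:6|rd=0:4|imm=34:6 = 0x6c22; big→ 6c 22
line 1 (psh): pack op=0x2:6|rd=0:4|pad=0:6 = 0x0800; big→ 08 00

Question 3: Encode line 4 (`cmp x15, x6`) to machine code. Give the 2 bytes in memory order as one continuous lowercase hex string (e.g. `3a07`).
4fd8

4. cmp fields op=0x13:6|rd=15:4|rs=6:4|pad=0:2 → word 4fd8h → 4f d8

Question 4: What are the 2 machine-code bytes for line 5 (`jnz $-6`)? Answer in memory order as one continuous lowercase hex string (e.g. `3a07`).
1ffa

5. jnz fields op=0x7:6|imm=-6:10 → word 1ffah → 1f fa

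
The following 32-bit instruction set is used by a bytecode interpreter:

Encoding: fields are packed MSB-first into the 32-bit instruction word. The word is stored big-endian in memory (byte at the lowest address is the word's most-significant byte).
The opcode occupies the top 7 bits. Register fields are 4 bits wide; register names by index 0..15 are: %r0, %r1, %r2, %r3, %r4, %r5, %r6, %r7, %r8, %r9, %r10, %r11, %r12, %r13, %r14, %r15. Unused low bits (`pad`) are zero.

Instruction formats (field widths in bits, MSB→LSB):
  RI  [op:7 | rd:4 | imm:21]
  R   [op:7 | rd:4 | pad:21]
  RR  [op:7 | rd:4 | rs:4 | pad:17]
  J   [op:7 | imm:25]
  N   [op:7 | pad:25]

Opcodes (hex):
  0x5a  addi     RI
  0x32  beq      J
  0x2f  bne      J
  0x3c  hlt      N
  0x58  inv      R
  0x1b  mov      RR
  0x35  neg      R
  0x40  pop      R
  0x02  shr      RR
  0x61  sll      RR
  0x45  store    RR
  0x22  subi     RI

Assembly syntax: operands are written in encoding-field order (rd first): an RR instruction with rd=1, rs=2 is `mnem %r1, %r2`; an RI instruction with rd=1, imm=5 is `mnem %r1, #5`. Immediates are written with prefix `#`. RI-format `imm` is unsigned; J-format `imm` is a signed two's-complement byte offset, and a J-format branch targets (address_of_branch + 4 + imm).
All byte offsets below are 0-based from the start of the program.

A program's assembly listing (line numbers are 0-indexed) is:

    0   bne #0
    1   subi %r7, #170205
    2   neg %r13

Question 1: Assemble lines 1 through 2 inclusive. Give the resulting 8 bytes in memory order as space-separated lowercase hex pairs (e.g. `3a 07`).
1. subi fields op=0x22:7|rd=7:4|imm=170205:21 → word 44e298ddh → 44 e2 98 dd
2. neg fields op=0x35:7|rd=13:4|pad=0:21 → word 6ba00000h → 6b a0 00 00

44 e2 98 dd 6b a0 00 00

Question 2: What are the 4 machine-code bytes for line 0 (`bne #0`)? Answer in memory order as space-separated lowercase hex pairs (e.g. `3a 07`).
line 0 (bne): pack op=0x2f:7|imm=0:25 = 0x5e000000; big→ 5e 00 00 00

5e 00 00 00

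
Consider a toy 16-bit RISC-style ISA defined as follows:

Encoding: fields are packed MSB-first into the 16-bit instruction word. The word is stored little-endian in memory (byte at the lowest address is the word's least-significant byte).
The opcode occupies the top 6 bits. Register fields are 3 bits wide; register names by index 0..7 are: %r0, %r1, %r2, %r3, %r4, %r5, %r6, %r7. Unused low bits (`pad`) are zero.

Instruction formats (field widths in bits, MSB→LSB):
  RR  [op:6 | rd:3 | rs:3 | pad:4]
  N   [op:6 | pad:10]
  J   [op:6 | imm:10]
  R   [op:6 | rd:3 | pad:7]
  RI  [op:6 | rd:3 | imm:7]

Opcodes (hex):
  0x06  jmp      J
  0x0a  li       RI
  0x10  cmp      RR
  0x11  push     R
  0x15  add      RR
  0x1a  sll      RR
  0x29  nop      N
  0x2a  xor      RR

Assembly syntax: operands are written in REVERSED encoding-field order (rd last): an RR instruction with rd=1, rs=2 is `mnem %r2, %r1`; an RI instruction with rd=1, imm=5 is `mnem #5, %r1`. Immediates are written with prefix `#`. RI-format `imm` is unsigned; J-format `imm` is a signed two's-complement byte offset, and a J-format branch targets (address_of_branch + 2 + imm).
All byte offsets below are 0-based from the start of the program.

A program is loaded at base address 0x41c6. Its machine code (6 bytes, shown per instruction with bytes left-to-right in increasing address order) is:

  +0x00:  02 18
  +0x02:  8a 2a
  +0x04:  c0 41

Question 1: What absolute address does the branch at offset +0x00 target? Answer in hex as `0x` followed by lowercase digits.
off 0x00: read 02 18 as little → 0x1802
  top 6b → 0x6 → jmp [J]
  imm: (w>>0)&0x3ff=0x2 → #2
  target = base 0x41c6 + off 0x00 + 2 + imm 2 = 0x41ca

0x41ca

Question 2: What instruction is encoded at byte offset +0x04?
@+04  little-endian(c0 41) = 0x41c0
  op=0x41c0>>10=0x10 ⇒ cmp (RR)
  [9:7] rd=3 = %r3
  [6:4] rs=4 = %r4

cmp %r4, %r3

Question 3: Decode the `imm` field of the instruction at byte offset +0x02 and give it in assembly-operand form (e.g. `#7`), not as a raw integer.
+0x02: 8a 2a ⇒ word 0x2a8a (little)
  op=0x2a8a>>10=0xa ⇒ li (RI)
  [9:7] rd=5 = %r5
  [6:0] imm=10 = #10

#10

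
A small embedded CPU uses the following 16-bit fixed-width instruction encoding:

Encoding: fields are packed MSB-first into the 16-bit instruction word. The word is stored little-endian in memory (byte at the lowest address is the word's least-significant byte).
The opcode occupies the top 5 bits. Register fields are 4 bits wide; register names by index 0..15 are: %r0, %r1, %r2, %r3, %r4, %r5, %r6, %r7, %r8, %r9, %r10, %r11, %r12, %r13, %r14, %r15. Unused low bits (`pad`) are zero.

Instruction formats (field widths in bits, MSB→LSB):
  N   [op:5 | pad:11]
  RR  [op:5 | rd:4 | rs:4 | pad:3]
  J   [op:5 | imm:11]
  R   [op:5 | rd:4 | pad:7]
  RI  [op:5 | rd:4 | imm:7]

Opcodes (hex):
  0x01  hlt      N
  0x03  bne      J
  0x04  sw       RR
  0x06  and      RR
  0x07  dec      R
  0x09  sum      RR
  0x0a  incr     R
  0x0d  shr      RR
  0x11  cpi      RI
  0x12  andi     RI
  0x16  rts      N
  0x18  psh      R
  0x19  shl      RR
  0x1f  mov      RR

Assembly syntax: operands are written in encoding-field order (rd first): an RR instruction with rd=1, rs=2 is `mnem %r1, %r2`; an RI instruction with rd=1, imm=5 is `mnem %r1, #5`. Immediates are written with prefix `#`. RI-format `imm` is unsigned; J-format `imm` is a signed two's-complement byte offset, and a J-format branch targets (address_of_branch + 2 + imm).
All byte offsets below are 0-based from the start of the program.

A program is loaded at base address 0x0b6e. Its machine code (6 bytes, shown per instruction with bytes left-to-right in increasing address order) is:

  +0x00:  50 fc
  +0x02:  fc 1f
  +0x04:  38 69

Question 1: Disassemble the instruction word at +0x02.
@+02  little-endian(fc 1f) = 0x1ffc
  top 5b → 0x3 → bne [J]
  imm@[10:0]=0x7fc (s11→-4) ⇒ #-4

bne #-4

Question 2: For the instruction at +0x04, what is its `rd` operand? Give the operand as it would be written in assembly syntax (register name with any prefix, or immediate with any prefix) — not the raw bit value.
[04] 38 69 → 0x6938
  top 5b → 0xd → shr [RR]
  rd@[10:7]=0x2 ⇒ %r2
  rs@[6:3]=0x7 ⇒ %r7

%r2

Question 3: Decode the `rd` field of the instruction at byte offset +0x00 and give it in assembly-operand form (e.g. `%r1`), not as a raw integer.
%r8

@+00  little-endian(50 fc) = 0xfc50
  op=0xfc50>>11=0x1f ⇒ mov (RR)
  [10:7] rd=8 = %r8
  [6:3] rs=10 = %r10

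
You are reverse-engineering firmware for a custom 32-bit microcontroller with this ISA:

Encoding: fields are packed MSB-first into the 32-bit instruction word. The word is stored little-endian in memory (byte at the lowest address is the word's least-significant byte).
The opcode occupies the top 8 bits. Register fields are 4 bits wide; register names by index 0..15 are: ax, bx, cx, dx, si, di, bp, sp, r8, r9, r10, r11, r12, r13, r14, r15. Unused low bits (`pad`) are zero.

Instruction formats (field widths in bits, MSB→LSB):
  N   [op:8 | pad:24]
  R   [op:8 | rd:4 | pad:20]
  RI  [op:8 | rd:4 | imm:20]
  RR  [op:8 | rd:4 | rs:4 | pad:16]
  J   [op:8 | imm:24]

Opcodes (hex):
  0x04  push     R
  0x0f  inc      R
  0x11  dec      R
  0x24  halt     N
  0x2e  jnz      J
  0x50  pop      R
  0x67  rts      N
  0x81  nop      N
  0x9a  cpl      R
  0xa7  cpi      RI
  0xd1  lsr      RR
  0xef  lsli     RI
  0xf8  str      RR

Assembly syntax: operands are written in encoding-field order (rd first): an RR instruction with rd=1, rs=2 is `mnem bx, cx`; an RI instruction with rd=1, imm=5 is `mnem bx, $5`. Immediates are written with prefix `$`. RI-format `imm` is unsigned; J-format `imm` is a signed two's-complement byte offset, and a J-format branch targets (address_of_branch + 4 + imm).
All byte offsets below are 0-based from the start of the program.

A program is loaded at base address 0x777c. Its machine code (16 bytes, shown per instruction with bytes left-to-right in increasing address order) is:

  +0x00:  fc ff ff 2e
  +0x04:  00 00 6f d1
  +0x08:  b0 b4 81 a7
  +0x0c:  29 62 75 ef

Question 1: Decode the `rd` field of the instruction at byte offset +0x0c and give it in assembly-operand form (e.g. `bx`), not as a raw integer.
[0c] 29 62 75 ef → 0xef756229
  top 8b → 0xef → lsli [RI]
  [23:20] rd=7 = sp
  [19:0] imm=352809 = $352809

sp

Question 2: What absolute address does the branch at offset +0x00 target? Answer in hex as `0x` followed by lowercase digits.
[00] fc ff ff 2e → 0x2efffffc
  opcode bits[31:24]=0x2e: jnz/J
  imm@[23:0]=0xfffffc (s24→-4) ⇒ $-4
  target = base 0x777c + off 0x00 + 4 + imm -4 = 0x777c

0x777c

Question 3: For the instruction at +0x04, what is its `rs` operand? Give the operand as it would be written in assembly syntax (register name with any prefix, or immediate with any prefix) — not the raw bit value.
@+04  little-endian(00 00 6f d1) = 0xd16f0000
  opcode bits[31:24]=0xd1: lsr/RR
  [23:20] rd=6 = bp
  [19:16] rs=15 = r15

r15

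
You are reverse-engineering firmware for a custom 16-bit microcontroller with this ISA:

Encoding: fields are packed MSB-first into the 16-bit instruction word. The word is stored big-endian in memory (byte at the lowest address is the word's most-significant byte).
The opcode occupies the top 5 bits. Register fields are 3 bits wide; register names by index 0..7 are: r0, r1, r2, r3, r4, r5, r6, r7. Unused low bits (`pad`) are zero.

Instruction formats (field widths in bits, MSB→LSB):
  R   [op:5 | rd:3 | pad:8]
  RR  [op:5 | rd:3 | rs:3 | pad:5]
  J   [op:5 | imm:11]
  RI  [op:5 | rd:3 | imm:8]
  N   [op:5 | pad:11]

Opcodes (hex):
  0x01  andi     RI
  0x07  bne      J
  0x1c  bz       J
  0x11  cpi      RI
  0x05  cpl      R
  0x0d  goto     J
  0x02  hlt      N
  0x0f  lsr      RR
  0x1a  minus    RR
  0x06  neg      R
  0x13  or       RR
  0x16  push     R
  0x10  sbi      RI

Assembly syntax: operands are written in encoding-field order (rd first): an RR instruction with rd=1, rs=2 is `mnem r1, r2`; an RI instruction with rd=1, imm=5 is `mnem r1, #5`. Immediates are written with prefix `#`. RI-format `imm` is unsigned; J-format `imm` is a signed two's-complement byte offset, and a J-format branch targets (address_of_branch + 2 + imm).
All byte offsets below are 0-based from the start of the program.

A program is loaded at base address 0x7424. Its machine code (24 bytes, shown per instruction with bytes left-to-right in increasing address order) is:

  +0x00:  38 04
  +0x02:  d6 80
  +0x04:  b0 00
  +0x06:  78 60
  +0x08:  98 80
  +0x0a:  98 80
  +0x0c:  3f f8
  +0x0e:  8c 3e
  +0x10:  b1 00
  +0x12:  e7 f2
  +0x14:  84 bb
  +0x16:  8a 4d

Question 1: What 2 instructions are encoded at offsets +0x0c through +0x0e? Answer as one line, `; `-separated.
+0x0c: 3f f8 ⇒ word 0x3ff8 (big)
  op=0x3ff8>>11=0x7 ⇒ bne (J)
  imm@[10:0]=0x7f8 (s11→-8) ⇒ #-8
+0x0e: 8c 3e ⇒ word 0x8c3e (big)
  op=0x8c3e>>11=0x11 ⇒ cpi (RI)
  rd@[10:8]=0x4 ⇒ r4
  imm@[7:0]=0x3e ⇒ #62

bne #-8; cpi r4, #62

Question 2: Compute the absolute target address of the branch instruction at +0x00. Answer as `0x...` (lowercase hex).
0x742a

[00] 38 04 → 0x3804
  top 5b → 0x7 → bne [J]
  [10:0] imm=4 = #4
  target = base 0x7424 + off 0x00 + 2 + imm 4 = 0x742a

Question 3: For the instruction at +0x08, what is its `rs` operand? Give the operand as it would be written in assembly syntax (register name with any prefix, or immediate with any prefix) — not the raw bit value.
off 0x08: read 98 80 as big → 0x9880
  opcode bits[15:11]=0x13: or/RR
  [10:8] rd=0 = r0
  [7:5] rs=4 = r4

r4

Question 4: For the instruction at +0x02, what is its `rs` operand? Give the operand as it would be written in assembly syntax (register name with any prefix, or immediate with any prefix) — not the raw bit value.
r4

@+02  big-endian(d6 80) = 0xd680
  top 5b → 0x1a → minus [RR]
  rd: (w>>8)&0x7=0x6 → r6
  rs: (w>>5)&0x7=0x4 → r4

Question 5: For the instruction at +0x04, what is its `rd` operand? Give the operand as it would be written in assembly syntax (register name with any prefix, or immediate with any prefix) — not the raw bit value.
r0

[04] b0 00 → 0xb000
  op=0xb000>>11=0x16 ⇒ push (R)
  rd: (w>>8)&0x7=0x0 → r0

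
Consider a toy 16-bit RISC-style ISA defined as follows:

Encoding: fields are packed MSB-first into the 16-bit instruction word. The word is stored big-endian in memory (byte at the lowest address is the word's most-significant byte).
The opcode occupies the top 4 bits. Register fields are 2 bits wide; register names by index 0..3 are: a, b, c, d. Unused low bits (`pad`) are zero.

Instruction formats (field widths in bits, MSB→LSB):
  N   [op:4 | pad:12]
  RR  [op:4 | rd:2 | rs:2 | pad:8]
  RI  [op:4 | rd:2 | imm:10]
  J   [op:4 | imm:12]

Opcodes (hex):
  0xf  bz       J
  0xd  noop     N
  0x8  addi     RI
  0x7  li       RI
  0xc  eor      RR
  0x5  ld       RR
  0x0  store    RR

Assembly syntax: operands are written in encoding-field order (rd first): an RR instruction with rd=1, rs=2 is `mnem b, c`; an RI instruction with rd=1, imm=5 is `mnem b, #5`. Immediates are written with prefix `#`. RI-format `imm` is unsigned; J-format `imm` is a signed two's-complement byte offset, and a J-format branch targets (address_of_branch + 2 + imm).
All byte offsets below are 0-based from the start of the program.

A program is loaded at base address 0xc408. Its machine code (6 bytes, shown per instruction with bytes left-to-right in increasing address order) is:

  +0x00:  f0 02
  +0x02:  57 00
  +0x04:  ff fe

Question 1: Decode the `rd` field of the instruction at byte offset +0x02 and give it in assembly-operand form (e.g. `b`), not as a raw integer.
b

[02] 57 00 → 0x5700
  opcode bits[15:12]=0x5: ld/RR
  rd: (w>>10)&0x3=0x1 → b
  rs: (w>>8)&0x3=0x3 → d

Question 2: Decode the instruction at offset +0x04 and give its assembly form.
+0x04: ff fe ⇒ word 0xfffe (big)
  op=0xfffe>>12=0xf ⇒ bz (J)
  [11:0] imm=4094 (s12→-2) = #-2

bz #-2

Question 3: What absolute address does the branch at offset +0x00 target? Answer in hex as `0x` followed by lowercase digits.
0xc40c

@+00  big-endian(f0 02) = 0xf002
  op=0xf002>>12=0xf ⇒ bz (J)
  [11:0] imm=2 = #2
  target = base 0xc408 + off 0x00 + 2 + imm 2 = 0xc40c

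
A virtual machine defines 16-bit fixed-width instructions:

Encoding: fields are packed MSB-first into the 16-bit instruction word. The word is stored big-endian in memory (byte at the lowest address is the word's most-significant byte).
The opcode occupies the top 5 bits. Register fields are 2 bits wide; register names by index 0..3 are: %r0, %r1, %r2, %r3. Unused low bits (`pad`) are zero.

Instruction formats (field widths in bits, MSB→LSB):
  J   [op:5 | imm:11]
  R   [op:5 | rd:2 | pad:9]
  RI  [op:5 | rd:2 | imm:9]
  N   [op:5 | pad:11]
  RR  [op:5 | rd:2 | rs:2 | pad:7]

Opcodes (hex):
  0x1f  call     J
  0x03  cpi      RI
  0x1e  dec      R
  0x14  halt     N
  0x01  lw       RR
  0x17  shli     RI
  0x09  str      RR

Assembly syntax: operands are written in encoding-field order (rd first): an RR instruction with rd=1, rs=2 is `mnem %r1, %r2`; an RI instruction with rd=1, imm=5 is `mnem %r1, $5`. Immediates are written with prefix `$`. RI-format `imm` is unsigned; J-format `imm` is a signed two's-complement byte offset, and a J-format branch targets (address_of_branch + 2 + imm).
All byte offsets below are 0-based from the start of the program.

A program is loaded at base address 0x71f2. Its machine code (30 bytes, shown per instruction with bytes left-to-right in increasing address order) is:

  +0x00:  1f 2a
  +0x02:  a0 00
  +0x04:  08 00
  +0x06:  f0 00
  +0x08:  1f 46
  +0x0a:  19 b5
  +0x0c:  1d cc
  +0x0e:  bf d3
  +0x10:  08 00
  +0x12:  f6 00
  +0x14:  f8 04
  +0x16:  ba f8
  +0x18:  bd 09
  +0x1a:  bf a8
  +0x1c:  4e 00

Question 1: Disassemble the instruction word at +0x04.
lw %r0, %r0

+0x04: 08 00 ⇒ word 0x0800 (big)
  op=0x0800>>11=0x1 ⇒ lw (RR)
  rd: (w>>9)&0x3=0x0 → %r0
  rs: (w>>7)&0x3=0x0 → %r0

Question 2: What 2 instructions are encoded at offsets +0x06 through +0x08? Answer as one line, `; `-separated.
dec %r0; cpi %r3, $326

off 0x06: read f0 00 as big → 0xf000
  top 5b → 0x1e → dec [R]
  rd: (w>>9)&0x3=0x0 → %r0
off 0x08: read 1f 46 as big → 0x1f46
  top 5b → 0x3 → cpi [RI]
  rd: (w>>9)&0x3=0x3 → %r3
  imm: (w>>0)&0x1ff=0x146 → $326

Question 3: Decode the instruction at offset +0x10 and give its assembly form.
lw %r0, %r0

[10] 08 00 → 0x0800
  top 5b → 0x1 → lw [RR]
  rd@[10:9]=0x0 ⇒ %r0
  rs@[8:7]=0x0 ⇒ %r0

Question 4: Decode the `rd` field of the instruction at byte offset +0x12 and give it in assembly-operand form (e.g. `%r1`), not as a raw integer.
%r3

[12] f6 00 → 0xf600
  opcode bits[15:11]=0x1e: dec/R
  rd@[10:9]=0x3 ⇒ %r3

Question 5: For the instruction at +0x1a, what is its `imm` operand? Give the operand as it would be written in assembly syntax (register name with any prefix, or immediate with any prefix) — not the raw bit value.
$424

[1a] bf a8 → 0xbfa8
  opcode bits[15:11]=0x17: shli/RI
  rd: (w>>9)&0x3=0x3 → %r3
  imm: (w>>0)&0x1ff=0x1a8 → $424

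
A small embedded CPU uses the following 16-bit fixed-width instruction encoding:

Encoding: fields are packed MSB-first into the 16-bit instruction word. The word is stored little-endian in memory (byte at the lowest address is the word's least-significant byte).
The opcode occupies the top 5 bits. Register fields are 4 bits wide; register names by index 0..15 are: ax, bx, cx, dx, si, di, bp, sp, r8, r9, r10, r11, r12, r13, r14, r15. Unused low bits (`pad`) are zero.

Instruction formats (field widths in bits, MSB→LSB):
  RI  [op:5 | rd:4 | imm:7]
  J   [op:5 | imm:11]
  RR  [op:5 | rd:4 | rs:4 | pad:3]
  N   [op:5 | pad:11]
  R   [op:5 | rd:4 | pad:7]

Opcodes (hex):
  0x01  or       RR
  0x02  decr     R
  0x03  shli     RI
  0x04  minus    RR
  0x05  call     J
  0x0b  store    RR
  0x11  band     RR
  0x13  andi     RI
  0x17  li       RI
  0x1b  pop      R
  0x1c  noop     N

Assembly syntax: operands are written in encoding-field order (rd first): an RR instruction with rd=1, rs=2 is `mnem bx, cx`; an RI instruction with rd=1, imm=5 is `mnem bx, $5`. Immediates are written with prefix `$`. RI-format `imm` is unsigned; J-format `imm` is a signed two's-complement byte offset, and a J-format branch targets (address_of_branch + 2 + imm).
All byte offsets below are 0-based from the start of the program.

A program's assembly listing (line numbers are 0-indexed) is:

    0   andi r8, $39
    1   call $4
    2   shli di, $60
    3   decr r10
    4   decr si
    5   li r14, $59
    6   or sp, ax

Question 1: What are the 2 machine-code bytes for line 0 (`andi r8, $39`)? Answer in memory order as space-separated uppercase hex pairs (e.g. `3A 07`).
line 0 (andi): pack op=0x13:5|rd=8:4|imm=39:7 = 0x9c27; little→ 27 9c

27 9C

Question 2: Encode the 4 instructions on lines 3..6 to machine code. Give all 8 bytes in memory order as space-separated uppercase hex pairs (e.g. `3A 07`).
L3: decr op=0x2:5|rd=10:4|pad=0:7 ⇒ 0x1500 ⇒ little 00 15
L4: decr op=0x2:5|rd=4:4|pad=0:7 ⇒ 0x1200 ⇒ little 00 12
L5: li op=0x17:5|rd=14:4|imm=59:7 ⇒ 0xbf3b ⇒ little 3b bf
L6: or op=0x1:5|rd=7:4|rs=0:4|pad=0:3 ⇒ 0x0b80 ⇒ little 80 0b

00 15 00 12 3B BF 80 0B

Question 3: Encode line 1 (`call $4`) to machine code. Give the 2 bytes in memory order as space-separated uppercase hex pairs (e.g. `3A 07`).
04 28

L1: call op=0x5:5|imm=4:11 ⇒ 0x2804 ⇒ little 04 28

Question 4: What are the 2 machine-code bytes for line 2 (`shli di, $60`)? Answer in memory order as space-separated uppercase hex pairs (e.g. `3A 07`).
L2: shli op=0x3:5|rd=5:4|imm=60:7 ⇒ 0x1abc ⇒ little bc 1a

BC 1A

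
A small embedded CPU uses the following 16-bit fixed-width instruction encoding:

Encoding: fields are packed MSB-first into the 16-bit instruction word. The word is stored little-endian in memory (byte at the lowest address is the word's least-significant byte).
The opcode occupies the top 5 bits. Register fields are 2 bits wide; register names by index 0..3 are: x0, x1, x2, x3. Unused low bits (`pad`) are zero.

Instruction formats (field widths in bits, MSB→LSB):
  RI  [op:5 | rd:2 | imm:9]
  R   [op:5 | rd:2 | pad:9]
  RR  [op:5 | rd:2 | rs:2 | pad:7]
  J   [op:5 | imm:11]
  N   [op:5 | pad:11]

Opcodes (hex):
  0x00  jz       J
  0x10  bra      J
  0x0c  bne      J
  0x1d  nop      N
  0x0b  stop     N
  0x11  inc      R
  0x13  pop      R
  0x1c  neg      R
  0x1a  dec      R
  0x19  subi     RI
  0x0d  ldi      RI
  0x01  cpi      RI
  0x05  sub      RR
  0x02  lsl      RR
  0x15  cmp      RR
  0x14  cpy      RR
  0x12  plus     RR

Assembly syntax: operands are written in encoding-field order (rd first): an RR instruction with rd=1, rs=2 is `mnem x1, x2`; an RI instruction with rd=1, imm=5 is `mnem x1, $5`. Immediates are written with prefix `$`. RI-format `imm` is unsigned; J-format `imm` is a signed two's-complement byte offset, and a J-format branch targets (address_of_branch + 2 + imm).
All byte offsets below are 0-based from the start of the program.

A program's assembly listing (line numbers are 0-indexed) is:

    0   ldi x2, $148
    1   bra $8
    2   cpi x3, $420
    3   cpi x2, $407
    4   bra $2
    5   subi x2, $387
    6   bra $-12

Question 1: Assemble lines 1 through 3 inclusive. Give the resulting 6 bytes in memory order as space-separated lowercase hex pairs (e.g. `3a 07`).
08 80 a4 0f 97 0d

L1: bra op=0x10:5|imm=8:11 ⇒ 0x8008 ⇒ little 08 80
L2: cpi op=0x1:5|rd=3:2|imm=420:9 ⇒ 0x0fa4 ⇒ little a4 0f
L3: cpi op=0x1:5|rd=2:2|imm=407:9 ⇒ 0x0d97 ⇒ little 97 0d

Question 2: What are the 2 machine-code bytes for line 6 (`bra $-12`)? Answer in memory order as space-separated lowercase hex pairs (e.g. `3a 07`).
line 6 (bra): pack op=0x10:5|imm=-12:11 = 0x87f4; little→ f4 87

f4 87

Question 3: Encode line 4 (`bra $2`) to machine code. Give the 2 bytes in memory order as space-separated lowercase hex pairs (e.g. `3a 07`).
02 80

L4: bra op=0x10:5|imm=2:11 ⇒ 0x8002 ⇒ little 02 80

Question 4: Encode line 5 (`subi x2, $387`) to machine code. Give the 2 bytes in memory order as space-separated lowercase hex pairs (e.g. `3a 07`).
83 cd

5. subi fields op=0x19:5|rd=2:2|imm=387:9 → word cd83h → 83 cd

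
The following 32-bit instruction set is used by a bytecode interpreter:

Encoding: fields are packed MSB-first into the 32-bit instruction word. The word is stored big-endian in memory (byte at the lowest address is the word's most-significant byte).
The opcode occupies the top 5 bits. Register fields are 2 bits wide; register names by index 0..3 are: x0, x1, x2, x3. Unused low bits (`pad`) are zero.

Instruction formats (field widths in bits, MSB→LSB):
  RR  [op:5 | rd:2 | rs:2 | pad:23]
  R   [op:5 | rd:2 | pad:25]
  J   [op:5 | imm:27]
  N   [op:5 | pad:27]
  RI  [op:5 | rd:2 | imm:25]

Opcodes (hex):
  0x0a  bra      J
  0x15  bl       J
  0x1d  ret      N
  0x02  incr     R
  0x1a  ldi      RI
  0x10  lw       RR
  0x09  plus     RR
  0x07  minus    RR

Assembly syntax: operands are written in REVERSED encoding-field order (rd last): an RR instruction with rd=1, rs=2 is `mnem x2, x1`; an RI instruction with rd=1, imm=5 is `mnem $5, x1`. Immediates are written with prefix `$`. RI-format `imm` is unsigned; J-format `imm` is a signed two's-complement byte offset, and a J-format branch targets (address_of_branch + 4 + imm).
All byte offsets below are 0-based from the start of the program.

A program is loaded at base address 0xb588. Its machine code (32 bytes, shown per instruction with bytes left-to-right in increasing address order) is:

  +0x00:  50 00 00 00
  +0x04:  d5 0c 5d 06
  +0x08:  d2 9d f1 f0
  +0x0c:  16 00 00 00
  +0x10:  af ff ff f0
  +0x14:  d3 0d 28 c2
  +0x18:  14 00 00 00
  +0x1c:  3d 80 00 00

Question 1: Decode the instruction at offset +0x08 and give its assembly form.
[08] d2 9d f1 f0 → 0xd29df1f0
  opcode bits[31:27]=0x1a: ldi/RI
  rd: (w>>25)&0x3=0x1 → x1
  imm: (w>>0)&0x1ffffff=0x9df1f0 → $10351088

ldi $10351088, x1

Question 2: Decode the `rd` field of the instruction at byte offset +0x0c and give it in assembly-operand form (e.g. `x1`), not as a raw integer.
x3

+0x0c: 16 00 00 00 ⇒ word 0x16000000 (big)
  op=0x16000000>>27=0x2 ⇒ incr (R)
  rd: (w>>25)&0x3=0x3 → x3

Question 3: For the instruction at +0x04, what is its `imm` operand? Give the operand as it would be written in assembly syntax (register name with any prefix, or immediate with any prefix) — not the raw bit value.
$17587462

off 0x04: read d5 0c 5d 06 as big → 0xd50c5d06
  op=0xd50c5d06>>27=0x1a ⇒ ldi (RI)
  rd: (w>>25)&0x3=0x2 → x2
  imm: (w>>0)&0x1ffffff=0x10c5d06 → $17587462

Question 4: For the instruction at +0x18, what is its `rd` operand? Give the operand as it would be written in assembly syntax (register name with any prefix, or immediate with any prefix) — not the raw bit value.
x2

[18] 14 00 00 00 → 0x14000000
  opcode bits[31:27]=0x2: incr/R
  [26:25] rd=2 = x2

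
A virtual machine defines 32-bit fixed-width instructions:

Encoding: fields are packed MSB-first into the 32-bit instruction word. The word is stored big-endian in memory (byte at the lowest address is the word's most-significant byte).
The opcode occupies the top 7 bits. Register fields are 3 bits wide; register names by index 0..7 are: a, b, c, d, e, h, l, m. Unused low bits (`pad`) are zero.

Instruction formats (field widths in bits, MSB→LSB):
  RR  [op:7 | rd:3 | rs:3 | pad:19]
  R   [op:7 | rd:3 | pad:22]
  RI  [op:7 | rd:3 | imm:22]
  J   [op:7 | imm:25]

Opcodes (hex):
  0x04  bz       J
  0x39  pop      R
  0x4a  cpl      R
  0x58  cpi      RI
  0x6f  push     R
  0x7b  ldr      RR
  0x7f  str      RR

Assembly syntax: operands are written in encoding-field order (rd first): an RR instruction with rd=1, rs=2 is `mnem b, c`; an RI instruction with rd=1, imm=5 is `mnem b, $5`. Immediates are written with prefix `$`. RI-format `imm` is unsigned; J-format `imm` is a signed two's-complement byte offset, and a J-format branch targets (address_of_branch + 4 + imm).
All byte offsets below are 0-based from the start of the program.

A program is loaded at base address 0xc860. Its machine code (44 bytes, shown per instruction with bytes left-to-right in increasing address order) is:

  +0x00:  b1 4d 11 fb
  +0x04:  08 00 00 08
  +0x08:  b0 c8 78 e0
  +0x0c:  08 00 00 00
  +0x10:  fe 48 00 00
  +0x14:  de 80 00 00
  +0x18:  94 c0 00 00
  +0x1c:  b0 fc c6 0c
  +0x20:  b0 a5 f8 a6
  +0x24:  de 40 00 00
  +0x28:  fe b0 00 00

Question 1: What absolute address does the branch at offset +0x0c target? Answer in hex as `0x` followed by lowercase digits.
+0x0c: 08 00 00 00 ⇒ word 0x08000000 (big)
  opcode bits[31:25]=0x4: bz/J
  [24:0] imm=0 = $0
  target = base 0xc860 + off 0x0c + 4 + imm 0 = 0xc870

0xc870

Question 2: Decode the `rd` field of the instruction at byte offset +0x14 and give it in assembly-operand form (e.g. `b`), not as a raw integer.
[14] de 80 00 00 → 0xde800000
  top 7b → 0x6f → push [R]
  rd@[24:22]=0x2 ⇒ c

c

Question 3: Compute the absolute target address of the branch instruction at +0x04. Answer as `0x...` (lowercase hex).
off 0x04: read 08 00 00 08 as big → 0x08000008
  opcode bits[31:25]=0x4: bz/J
  imm: (w>>0)&0x1ffffff=0x8 → $8
  target = base 0xc860 + off 0x04 + 4 + imm 8 = 0xc870

0xc870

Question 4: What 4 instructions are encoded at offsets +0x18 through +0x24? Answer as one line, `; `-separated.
@+18  big-endian(94 c0 00 00) = 0x94c00000
  op=0x94c00000>>25=0x4a ⇒ cpl (R)
  [24:22] rd=3 = d
@+1c  big-endian(b0 fc c6 0c) = 0xb0fcc60c
  op=0xb0fcc60c>>25=0x58 ⇒ cpi (RI)
  [24:22] rd=3 = d
  [21:0] imm=3982860 = $3982860
@+20  big-endian(b0 a5 f8 a6) = 0xb0a5f8a6
  op=0xb0a5f8a6>>25=0x58 ⇒ cpi (RI)
  [24:22] rd=2 = c
  [21:0] imm=2488486 = $2488486
@+24  big-endian(de 40 00 00) = 0xde400000
  op=0xde400000>>25=0x6f ⇒ push (R)
  [24:22] rd=1 = b

cpl d; cpi d, $3982860; cpi c, $2488486; push b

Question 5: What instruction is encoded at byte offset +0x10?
str b, b

[10] fe 48 00 00 → 0xfe480000
  top 7b → 0x7f → str [RR]
  rd@[24:22]=0x1 ⇒ b
  rs@[21:19]=0x1 ⇒ b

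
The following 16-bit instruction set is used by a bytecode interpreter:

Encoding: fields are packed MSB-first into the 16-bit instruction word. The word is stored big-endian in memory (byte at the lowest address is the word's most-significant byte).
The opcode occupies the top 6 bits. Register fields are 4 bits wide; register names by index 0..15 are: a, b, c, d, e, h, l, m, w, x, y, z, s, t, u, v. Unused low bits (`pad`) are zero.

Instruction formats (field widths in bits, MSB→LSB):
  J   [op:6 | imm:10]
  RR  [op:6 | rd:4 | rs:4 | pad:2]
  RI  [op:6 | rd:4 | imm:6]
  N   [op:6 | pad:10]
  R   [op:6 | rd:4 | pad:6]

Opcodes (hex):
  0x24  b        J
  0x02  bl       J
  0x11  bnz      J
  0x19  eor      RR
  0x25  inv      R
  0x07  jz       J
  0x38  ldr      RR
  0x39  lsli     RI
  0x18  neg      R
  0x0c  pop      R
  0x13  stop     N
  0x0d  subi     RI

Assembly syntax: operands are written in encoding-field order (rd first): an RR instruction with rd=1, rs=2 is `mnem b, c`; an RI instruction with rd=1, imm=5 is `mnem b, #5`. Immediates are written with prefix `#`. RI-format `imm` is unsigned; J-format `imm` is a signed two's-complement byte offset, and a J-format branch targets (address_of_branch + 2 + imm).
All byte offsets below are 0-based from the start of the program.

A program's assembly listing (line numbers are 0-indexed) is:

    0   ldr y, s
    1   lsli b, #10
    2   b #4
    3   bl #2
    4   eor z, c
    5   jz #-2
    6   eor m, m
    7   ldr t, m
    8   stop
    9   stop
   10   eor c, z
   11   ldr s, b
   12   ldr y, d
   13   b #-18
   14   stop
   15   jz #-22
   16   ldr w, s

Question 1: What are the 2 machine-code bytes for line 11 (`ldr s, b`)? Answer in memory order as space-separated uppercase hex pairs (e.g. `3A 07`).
E3 04

11. ldr fields op=0x38:6|rd=12:4|rs=1:4|pad=0:2 → word e304h → e3 04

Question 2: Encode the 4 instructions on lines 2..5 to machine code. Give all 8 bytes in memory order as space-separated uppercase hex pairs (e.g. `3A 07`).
line 2 (b): pack op=0x24:6|imm=4:10 = 0x9004; big→ 90 04
line 3 (bl): pack op=0x2:6|imm=2:10 = 0x0802; big→ 08 02
line 4 (eor): pack op=0x19:6|rd=11:4|rs=2:4|pad=0:2 = 0x66c8; big→ 66 c8
line 5 (jz): pack op=0x7:6|imm=-2:10 = 0x1ffe; big→ 1f fe

90 04 08 02 66 C8 1F FE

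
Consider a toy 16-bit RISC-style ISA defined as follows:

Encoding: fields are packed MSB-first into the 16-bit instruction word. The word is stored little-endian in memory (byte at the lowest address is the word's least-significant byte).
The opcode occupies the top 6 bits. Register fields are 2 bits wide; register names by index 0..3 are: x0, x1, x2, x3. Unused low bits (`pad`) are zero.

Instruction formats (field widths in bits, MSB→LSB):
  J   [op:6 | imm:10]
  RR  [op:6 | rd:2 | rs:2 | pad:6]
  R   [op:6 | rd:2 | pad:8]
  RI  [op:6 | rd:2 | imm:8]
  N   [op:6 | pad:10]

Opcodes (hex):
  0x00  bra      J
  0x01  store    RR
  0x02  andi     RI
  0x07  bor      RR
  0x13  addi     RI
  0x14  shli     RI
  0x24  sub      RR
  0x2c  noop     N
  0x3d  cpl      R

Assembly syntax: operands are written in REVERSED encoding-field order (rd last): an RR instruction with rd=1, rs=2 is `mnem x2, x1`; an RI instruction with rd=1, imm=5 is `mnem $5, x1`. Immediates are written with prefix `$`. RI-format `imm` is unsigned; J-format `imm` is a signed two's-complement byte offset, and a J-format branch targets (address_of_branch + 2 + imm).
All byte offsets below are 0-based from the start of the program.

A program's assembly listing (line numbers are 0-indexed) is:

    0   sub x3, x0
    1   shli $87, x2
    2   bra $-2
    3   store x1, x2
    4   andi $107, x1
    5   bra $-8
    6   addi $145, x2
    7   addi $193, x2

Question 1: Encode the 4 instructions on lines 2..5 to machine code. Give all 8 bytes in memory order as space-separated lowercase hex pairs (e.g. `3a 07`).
fe 03 40 06 6b 09 f8 03

L2: bra op=0x0:6|imm=-2:10 ⇒ 0x03fe ⇒ little fe 03
L3: store op=0x1:6|rd=2:2|rs=1:2|pad=0:6 ⇒ 0x0640 ⇒ little 40 06
L4: andi op=0x2:6|rd=1:2|imm=107:8 ⇒ 0x096b ⇒ little 6b 09
L5: bra op=0x0:6|imm=-8:10 ⇒ 0x03f8 ⇒ little f8 03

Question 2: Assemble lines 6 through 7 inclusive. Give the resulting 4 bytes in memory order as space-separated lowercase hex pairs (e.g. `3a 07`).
line 6 (addi): pack op=0x13:6|rd=2:2|imm=145:8 = 0x4e91; little→ 91 4e
line 7 (addi): pack op=0x13:6|rd=2:2|imm=193:8 = 0x4ec1; little→ c1 4e

91 4e c1 4e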